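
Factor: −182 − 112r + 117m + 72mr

Group as (72mr + 117m) + (−112r − 182) = 9m(8r + 13) − 14(8r + 13).
Both groups share the factor (8r + 13).

(8r + 13)(9m − 14)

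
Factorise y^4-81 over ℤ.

(y+3)(y-3)(y^2+9)

(y)⁴ − (3)⁴ = ((y)² − (3)²)((y)² + (3)²); the first factor splits again, the second (y^2+9) is irreducible.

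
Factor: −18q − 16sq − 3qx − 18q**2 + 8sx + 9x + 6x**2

−(2q − x)(8s + 9q + 6x + 9)

Group: −8s(2q − x) + (−9q − 6x − 9)(2q − x); both groups contain (2q − x).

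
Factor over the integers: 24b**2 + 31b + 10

(3b + 2)(8b + 5)

Need a pair with product 24·10 = 240 and sum 31: that's 16 and 15.
Split the middle term: 24b**2 + 16b + 15b + 10 = 8b(3b + 2) + 5(3b + 2).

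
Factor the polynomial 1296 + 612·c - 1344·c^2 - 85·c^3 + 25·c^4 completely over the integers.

Trying the rational-root candidates, c = 6/5 is a root, so (5·c - 6) is a factor; dividing leaves 5·c^3 - 11·c^2 - 282·c - 216.
Next, c = -4/5 is a root, so (5·c + 4) divides it; the quotient is c^2 - 3·c - 54.
The remaining quadratic factors as (c - 9)(c + 6).

(5·c + 4)·(5·c - 6)·(c + 6)·(c - 9)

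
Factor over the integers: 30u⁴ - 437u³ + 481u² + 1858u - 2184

Testing divisors of the constant over divisors of the leading coefficient, u = 13 is a root, so (u - 13) divides it; the quotient is 30u³ - 47u² - 130u + 168.
Next, u = -2 is a root, so (u + 2) divides it; the quotient is 30u² - 107u + 84.
The remaining quadratic factors as (5u - 12)(6u - 7).

(5u - 12)(6u - 7)(u + 2)(u - 13)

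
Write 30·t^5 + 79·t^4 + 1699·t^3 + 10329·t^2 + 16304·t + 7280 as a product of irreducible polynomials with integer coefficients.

(2·t + 7)·(3·t + 4)·(5·t + 4)·(t^2 - 3·t + 65)

Among the possible rational roots, t = -4/3 is a root, giving the factor (3·t + 4) and quotient 10·t^4 + 13·t^3 + 549·t^2 + 2711·t + 1820.
Then t = -7/2 is a root, so (2·t + 7) is a factor; dividing leaves 5·t^3 - 11·t^2 + 313·t + 260.
Then t = -4/5 is a root, giving the factor (5·t + 4) and quotient t^2 - 3·t + 65.
The quadratic t^2 - 3·t + 65 has discriminant -251 < 0 and is irreducible over ℤ.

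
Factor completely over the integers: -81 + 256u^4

(4u + 3)(4u - 3)(16u^2 + 9)

Write as (16u^2)² − (9)², then factor 16u^2 - 9 once more.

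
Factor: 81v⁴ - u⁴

Difference of squares twice: with A = 3v and B = u, A⁴ − B⁴ = (A² − B²)(A² + B²), and A² − B² factors again.

(3v - u)(3v + u)(9v² + u²)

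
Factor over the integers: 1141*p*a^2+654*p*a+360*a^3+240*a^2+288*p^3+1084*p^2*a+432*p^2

Group: 9*p*(32*p^2+92*p*a+48*p+45*a^2+30*a) + 8*a*(32*p^2+92*p*a+48*p+45*a^2+30*a); both groups contain (32*p^2+92*p*a+48*p+45*a^2+30*a), so (9*p+8*a) is a factor with cofactor 32*p^2+92*p*a+48*p+45*a^2+30*a.
The cofactor groups again: 32*p^2+92*p*a+48*p+45*a^2+30*a = 4*p*(8*p+5*a) + (9*a+6)*(8*p+5*a); both groups contain (8*p+5*a), giving (4*p+9*a+6)*(8*p+5*a).

(8*p+5*a)*(9*p+8*a)*(4*p+9*a+6)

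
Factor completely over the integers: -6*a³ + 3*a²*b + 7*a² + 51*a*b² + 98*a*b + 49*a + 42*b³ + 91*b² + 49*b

-(2*a - 7*b - 7)*(3*a + 6*b + 7)*(a + b)

Group: a*(-6*a² + 9*a*b + 7*a + 42*b² + 91*b + 49) + b*(-6*a² + 9*a*b + 7*a + 42*b² + 91*b + 49); both groups contain (-6*a² + 9*a*b + 7*a + 42*b² + 91*b + 49), so (a + b) is a factor with cofactor -6*a² + 9*a*b + 7*a + 42*b² + 91*b + 49.
The cofactor groups again: -6*a² + 9*a*b + 7*a + 42*b² + 91*b + 49 = -3*a*(2*a - 7*b - 7) + (-6*b - 7)*(2*a - 7*b - 7); both groups contain (2*a - 7*b - 7), giving -(3*a + 6*b + 7)*(2*a - 7*b - 7).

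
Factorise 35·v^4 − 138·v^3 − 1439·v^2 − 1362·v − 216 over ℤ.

Trying the rational-root candidates, v = 9 is a root, so (v − 9) is a factor; dividing leaves 35·v^3 + 177·v^2 + 154·v + 24.
Next, v = −4 is a root, giving the factor (v + 4) and quotient 35·v^2 + 37·v + 6.
The remaining quadratic factors as (7·v + 6)(5·v + 1).

(5·v + 1)·(7·v + 6)·(v + 4)·(v − 9)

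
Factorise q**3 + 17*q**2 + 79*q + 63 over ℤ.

(q + 1)*(q + 7)*(q + 9)

By the rational root theorem, q = -1 is a root, so (q + 1) divides it; the quotient is q**2 + 16*q + 63.
The remaining quadratic factors as (q + 7)(q + 9).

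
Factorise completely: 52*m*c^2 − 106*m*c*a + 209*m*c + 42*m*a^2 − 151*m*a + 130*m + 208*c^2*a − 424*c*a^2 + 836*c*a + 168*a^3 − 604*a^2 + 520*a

Group: 13*c*(4*m*c − 6*m*a + 13*m + 16*c*a − 24*a^2 + 52*a) + (−7*a + 10)*(4*m*c − 6*m*a + 13*m + 16*c*a − 24*a^2 + 52*a); both groups contain (4*m*c − 6*m*a + 13*m + 16*c*a − 24*a^2 + 52*a), so (13*c − 7*a + 10) is a factor with cofactor 4*m*c − 6*m*a + 13*m + 16*c*a − 24*a^2 + 52*a.
The cofactor groups again: 4*m*c − 6*m*a + 13*m + 16*c*a − 24*a^2 + 52*a = m*(4*c − 6*a + 13) + 4*a*(4*c − 6*a + 13); both groups contain (4*c − 6*a + 13), giving (m + 4*a)*(4*c − 6*a + 13).

(4*c − 6*a + 13)*(13*c − 7*a + 10)*(m + 4*a)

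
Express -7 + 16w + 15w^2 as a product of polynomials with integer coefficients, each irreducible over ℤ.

(3w - 1)(5w + 7)

Need a pair with product 15·(-7) = -105 and sum 16: that's -5 and 21.
Split the middle term: 15w^2 - 5w + 21w - 7 = 5w(3w - 1) + 7(3w - 1).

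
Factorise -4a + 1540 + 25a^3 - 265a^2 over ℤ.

(5a + 11)(5a - 14)(a - 10)

Trying the rational-root candidates, a = 10 is a root, so (a - 10) divides it; the quotient is 25a^2 - 15a - 154.
The remaining quadratic factors as (5a - 14)(5a + 11).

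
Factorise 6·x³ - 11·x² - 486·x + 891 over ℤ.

(6·x - 11)·(x + 9)·(x - 9)

Trying the rational-root candidates, x = -9 is a root, so (x + 9) is a factor; dividing leaves 6·x² - 65·x + 99.
The remaining quadratic factors as (6·x - 11)(x - 9).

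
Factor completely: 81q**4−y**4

(3q+y)(3q−y)(9q**2+y**2)

Difference of squares twice: with A = 3q and B = y, A⁴ − B⁴ = (A² − B²)(A² + B²), and A² − B² factors again.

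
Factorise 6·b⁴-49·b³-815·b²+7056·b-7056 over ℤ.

(6·b-7)·(b+12)·(b-12)·(b-7)

Trying the rational-root candidates, b = 7 is a root, so (b-7) divides it; the quotient is 6·b³-7·b²-864·b+1008.
Continuing, b = 12 is a root, so (b-12) is a factor; dividing leaves 6·b²+65·b-84.
The remaining quadratic factors as (6·b-7)(b+12).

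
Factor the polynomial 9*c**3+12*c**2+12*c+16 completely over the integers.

Group as (9*c**3+12*c) + (12*c**2+16) = 3*c*(3*c**2+4) + 4*(3*c**2+4).
Both groups share the factor (3*c**2+4).

(3*c+4)*(3*c**2+4)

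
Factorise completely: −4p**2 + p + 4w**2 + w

Group: −4p(p + w) + (4w + 1)(p + w); both groups contain (p + w).

−(4p − 4w − 1)(p + w)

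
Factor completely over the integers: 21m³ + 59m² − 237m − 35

(3m − 7)(7m + 1)(m + 5)

Among the possible rational roots, m = −1/7 is a root, so (7m + 1) divides it; the quotient is 3m² + 8m − 35.
The remaining quadratic factors as (3m − 7)(m + 5).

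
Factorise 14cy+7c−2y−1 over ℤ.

Group as (14cy+7c) + (−2y−1) = 7c(2y+1) − (2y+1).
Both groups share the factor (2y+1).

(2y+1)(7c−1)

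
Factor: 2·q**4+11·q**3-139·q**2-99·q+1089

Testing divisors of the constant over divisors of the leading coefficient, q = -3 is a root, giving the factor (q+3) and quotient 2·q**3+5·q**2-154·q+363.
Continuing, q = 11/2 is a root, so (2·q-11) is a factor; dividing leaves q**2+8·q-33.
The remaining quadratic factors as (q-3)(q+11).

(2·q-11)·(q+11)·(q+3)·(q-3)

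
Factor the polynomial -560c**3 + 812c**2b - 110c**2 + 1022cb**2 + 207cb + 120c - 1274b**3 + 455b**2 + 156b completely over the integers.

-(8c - 14b - 3)(7c - 7b + 4)(10c + 13b)

Group: 7c(-80c**2 + 36cb + 30c + 182b**2 + 39b) + (-7b + 4)(-80c**2 + 36cb + 30c + 182b**2 + 39b); both groups contain (-80c**2 + 36cb + 30c + 182b**2 + 39b), so (7c - 7b + 4) is a factor with cofactor -80c**2 + 36cb + 30c + 182b**2 + 39b.
The cofactor groups again: -80c**2 + 36cb + 30c + 182b**2 + 39b = -8c(10c + 13b) + (14b + 3)(10c + 13b); both groups contain (10c + 13b), giving -(8c - 14b - 3)(10c + 13b).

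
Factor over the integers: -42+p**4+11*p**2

(p**2+14)*(p**2-3)

Substitute u = p**2 to get a quadratic in u, then factor.
p**2-3 is irreducible over ℤ (3 is not a perfect square).
p**2+14 is irreducible over ℤ (always positive, so no real roots).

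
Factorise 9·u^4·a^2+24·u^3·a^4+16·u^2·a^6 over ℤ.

Factor out u^2·a^2 first: what remains is 9·u^2+24·u·a^2+16·a^4.
Recognize a perfect-square trinomial with the parts 4·a^2 and 3·u.

a^2·u^2·(3·u+4·a^2)^2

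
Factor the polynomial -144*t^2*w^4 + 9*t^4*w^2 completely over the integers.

9*t^2*w^2*(t + 4*w)*(t - 4*w)

Every term has a factor of 9*t^2*w^2. Then t^2 - 16*w^2 = (t)² − (4*w)².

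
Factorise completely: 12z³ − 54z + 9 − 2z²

Group as (12z³ − 54z) + (−2z² + 9) = 6z(2z² − 9) − (2z² − 9).
Both groups share the factor (2z² − 9).

(6z − 1)(2z² − 9)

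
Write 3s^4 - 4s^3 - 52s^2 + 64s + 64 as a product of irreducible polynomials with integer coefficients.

Trying the rational-root candidates, s = -4 is a root, giving the factor (s + 4) and quotient 3s^3 - 16s^2 + 12s + 16.
Then s = 2 is a root, giving the factor (s - 2) and quotient 3s^2 - 10s - 8.
The remaining quadratic factors as (s - 4)(3s + 2).

(3s + 2)(s + 4)(s - 2)(s - 4)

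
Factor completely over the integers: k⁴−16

(k+2)·(k−2)·(k²+4)

Write as (k²)² − (4)², then factor k²−4 once more.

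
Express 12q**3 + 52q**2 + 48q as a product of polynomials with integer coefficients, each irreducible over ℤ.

4q(3q + 4)(q + 3)

Pull out the common factor 4q, then factor the remaining trinomial.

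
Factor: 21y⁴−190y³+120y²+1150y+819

Testing divisors of the constant over divisors of the leading coefficient, y = −1 is a root, giving the factor (y+1) and quotient 21y³−211y²+331y+819.
Continuing, y = 13/3 is a root, so (3y−13) divides it; the quotient is 7y²−40y−63.
The remaining quadratic factors as (y−7)(7y+9).

(3y−13)(7y+9)(y+1)(y−7)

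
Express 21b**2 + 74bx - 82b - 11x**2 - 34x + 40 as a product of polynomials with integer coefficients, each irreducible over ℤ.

(3b + 11x - 10)(7b - x - 4)

Group: 3b(7b - x - 4) + (11x - 10)(7b - x - 4); both groups contain (7b - x - 4).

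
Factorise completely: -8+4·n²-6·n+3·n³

(3·n+4)·(n²-2)

Group as (3·n³-6·n) + (4·n²-8) = 3·n·(n²-2) + 4·(n²-2).
Both groups share the factor (n²-2).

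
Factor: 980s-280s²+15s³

Pull out the common factor 5s, then factor the remaining trinomial.

5s(3s-14)(s-14)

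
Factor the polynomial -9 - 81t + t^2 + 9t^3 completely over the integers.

Group as (9t^3 - 81t) + (t^2 - 9) = 9t(t^2 - 9) + (t^2 - 9).
Both groups share the factor (t^2 - 9).

(9t + 1)(t + 3)(t - 3)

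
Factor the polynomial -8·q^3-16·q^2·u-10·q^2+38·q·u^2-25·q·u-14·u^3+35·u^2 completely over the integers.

Group: q·(-8·q^2-24·q·u-10·q+14·u^2-35·u) - u·(-8·q^2-24·q·u-10·q+14·u^2-35·u); both groups contain (-8·q^2-24·q·u-10·q+14·u^2-35·u), so (q-u) is a factor with cofactor -8·q^2-24·q·u-10·q+14·u^2-35·u.
The cofactor groups again: -8·q^2-24·q·u-10·q+14·u^2-35·u = -2·q·(4·q-2·u+5) - 7·u·(4·q-2·u+5); both groups contain (4·q-2·u+5), giving -(2·q+7·u)·(4·q-2·u+5).

-(2·q+7·u)·(4·q-2·u+5)·(q-u)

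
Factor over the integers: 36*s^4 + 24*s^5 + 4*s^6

4*s^4*(s + 3)^2

Factor out 4*s^4 first: what remains is s^2 + 6*s + 9.
Recognize a perfect-square trinomial with the parts s and 3.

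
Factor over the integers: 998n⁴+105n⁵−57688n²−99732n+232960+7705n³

Among the possible rational roots, n = 10/7 is a root, giving the factor (7n−10) and quotient 15n⁴+164n³+1335n²−6334n−23296.
Next, n = −13/5 is a root, so (5n+13) is a factor; dividing leaves 3n³+25n²+202n−1792.
Next, n = 14/3 is a root, so (3n−14) divides it; the quotient is n²+13n+128.
The quadratic n²+13n+128 has discriminant −343 < 0 and is irreducible over ℤ.

(3n−14)(5n+13)(7n−10)(n²+13n+128)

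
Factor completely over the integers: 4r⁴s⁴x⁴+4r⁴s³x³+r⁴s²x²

r⁴s²x²(2sx+1)²

Every term has a factor of r⁴s²x²; factoring it out leaves 4s²x²+4sx+1.
Recognize a perfect-square trinomial with the parts 2sx and 1.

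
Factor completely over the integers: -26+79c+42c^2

(6c+13)(7c-2)

Need a pair with product 42·(-26) = -1092 and sum 79: that's 91 and -12.
Split the middle term: 42c^2+91c - 12c-26 = 7c(6c+13) - 2(6c+13).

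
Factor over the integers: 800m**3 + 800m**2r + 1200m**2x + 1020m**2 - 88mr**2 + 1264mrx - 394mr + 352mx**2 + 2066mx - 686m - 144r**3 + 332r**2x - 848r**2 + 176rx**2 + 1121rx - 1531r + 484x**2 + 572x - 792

(10m + 9r + 4x + 8)(10m - 4r + 11x - 9)(8m + 4r + 11)

Group: 10m(80m**2 + 8mr + 88mx + 38m - 16r**2 + 44rx - 80r + 121x - 99) + (9r + 4x + 8)(80m**2 + 8mr + 88mx + 38m - 16r**2 + 44rx - 80r + 121x - 99); both groups contain (80m**2 + 8mr + 88mx + 38m - 16r**2 + 44rx - 80r + 121x - 99), so (10m + 9r + 4x + 8) is a factor with cofactor 80m**2 + 8mr + 88mx + 38m - 16r**2 + 44rx - 80r + 121x - 99.
The cofactor groups again: 80m**2 + 8mr + 88mx + 38m - 16r**2 + 44rx - 80r + 121x - 99 = 8m(10m - 4r + 11x - 9) + (4r + 11)(10m - 4r + 11x - 9); both groups contain (10m - 4r + 11x - 9), giving (8m + 4r + 11)(10m - 4r + 11x - 9).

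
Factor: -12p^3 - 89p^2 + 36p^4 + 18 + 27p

By the rational root theorem, p = 3/2 is a root, so (2p - 3) divides it; the quotient is 18p^3 + 21p^2 - 13p - 6.
Continuing, p = -1/3 is a root, so (3p + 1) is a factor; dividing leaves 6p^2 + 5p - 6.
The remaining quadratic factors as (3p - 2)(2p + 3).

(2p + 3)(2p - 3)(3p + 1)(3p - 2)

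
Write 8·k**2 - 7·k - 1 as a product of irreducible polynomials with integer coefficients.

Need a pair with product 8·(-1) = -8 and sum -7: that's -8 and 1.
Split the middle term: 8·k**2 - 8·k + k - 1 = 8·k·(k - 1) + (k - 1).

(8·k + 1)·(k - 1)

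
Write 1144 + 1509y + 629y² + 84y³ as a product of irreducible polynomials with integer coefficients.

(3y + 8)(4y + 13)(7y + 11)

Trying the rational-root candidates, y = -11/7 is a root, giving the factor (7y + 11) and quotient 12y² + 71y + 104.
The remaining quadratic factors as (4y + 13)(3y + 8).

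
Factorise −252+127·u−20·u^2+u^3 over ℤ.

Among the possible rational roots, u = 4 is a root, so (u−4) is a factor; dividing leaves u^2−16·u+63.
The remaining quadratic factors as (u−9)(u−7).

(u−4)·(u−7)·(u−9)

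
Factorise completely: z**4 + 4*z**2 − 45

Substitute u = z**2 to get a quadratic in u, then factor.
z**2 + 9 is irreducible over ℤ (sum of squares).
z**2 − 5 is irreducible over ℤ (5 is not a perfect square).

(z**2 + 9)*(z**2 − 5)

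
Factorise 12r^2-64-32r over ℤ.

4(3r+4)(r-4)

Pull out the common factor 4, then factor the remaining trinomial.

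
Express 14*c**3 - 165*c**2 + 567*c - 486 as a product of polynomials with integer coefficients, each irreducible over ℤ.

(2*c - 9)*(7*c - 9)*(c - 6)

Testing divisors of the constant over divisors of the leading coefficient, c = 9/7 is a root, so (7*c - 9) is a factor; dividing leaves 2*c**2 - 21*c + 54.
The remaining quadratic factors as (c - 6)(2*c - 9).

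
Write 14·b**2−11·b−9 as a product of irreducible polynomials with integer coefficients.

(2·b+1)·(7·b−9)

Need a pair with product 14·(−9) = −126 and sum −11: that's 7 and −18.
Split the middle term: 14·b**2+7·b − 18·b−9 = 7·b·(2·b+1) − 9·(2·b+1).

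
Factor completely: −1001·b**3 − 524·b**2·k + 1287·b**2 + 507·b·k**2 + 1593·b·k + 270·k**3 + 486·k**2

−(11·b + 6·k)·(13·b + 9·k)·(7·b − 5·k − 9)

Group: 13·b·(−77·b**2 + 13·b·k + 99·b + 30·k**2 + 54·k) + 9·k·(−77·b**2 + 13·b·k + 99·b + 30·k**2 + 54·k); both groups contain (−77·b**2 + 13·b·k + 99·b + 30·k**2 + 54·k), so (13·b + 9·k) is a factor with cofactor −77·b**2 + 13·b·k + 99·b + 30·k**2 + 54·k.
The cofactor groups again: −77·b**2 + 13·b·k + 99·b + 30·k**2 + 54·k = −11·b·(7·b − 5·k − 9) − 6·k·(7·b − 5·k − 9); both groups contain (7·b − 5·k − 9), giving −(11·b + 6·k)·(7·b − 5·k − 9).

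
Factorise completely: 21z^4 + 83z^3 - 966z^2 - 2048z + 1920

Among the possible rational roots, z = -8 is a root, giving the factor (z + 8) and quotient 21z^3 - 85z^2 - 286z + 240.
Then z = 6 is a root, so (z - 6) divides it; the quotient is 21z^2 + 41z - 40.
The remaining quadratic factors as (3z + 8)(7z - 5).

(3z + 8)(7z - 5)(z + 8)(z - 6)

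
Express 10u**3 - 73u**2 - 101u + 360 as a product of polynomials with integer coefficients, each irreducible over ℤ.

By the rational root theorem, u = 9/5 is a root, giving the factor (5u - 9) and quotient 2u**2 - 11u - 40.
The remaining quadratic factors as (u - 8)(2u + 5).

(2u + 5)(5u - 9)(u - 8)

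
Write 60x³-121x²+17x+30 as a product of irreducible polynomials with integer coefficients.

Trying the rational-root candidates, x = 5/3 is a root, so (3x-5) is a factor; dividing leaves 20x²-7x-6.
The remaining quadratic factors as (4x-3)(5x+2).

(3x-5)(4x-3)(5x+2)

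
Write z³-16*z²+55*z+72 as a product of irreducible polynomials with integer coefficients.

(z+1)*(z-8)*(z-9)

Testing divisors of the constant over divisors of the leading coefficient, z = 9 is a root, so (z-9) divides it; the quotient is z²-7*z-8.
The remaining quadratic factors as (z+1)(z-8).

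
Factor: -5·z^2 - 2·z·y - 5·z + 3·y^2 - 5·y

-(5·z - 3·y + 5)·(z + y)

Group: -z·(5·z - 3·y + 5) - y·(5·z - 3·y + 5); both groups contain (5·z - 3·y + 5).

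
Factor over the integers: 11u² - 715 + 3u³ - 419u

(3u + 5)(u + 13)(u - 11)

By the rational root theorem, u = -5/3 is a root, so (3u + 5) is a factor; dividing leaves u² + 2u - 143.
The remaining quadratic factors as (u - 11)(u + 13).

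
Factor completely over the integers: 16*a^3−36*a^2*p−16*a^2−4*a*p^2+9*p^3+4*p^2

Group: 2*a*(8*a^2−22*a*p−8*a+9*p^2+4*p) + p*(8*a^2−22*a*p−8*a+9*p^2+4*p); both groups contain (8*a^2−22*a*p−8*a+9*p^2+4*p), so (2*a+p) is a factor with cofactor 8*a^2−22*a*p−8*a+9*p^2+4*p.
The cofactor groups again: 8*a^2−22*a*p−8*a+9*p^2+4*p = 4*a*(2*a−p) + (−9*p−4)*(2*a−p); both groups contain (2*a−p), giving (4*a−9*p−4)*(2*a−p).

(2*a+p)*(2*a−p)*(4*a−9*p−4)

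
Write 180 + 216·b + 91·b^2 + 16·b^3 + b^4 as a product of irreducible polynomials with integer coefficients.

(b + 2)·(b + 3)·(b + 5)·(b + 6)

By the rational root theorem, b = -5 is a root, so (b + 5) divides it; the quotient is b^3 + 11·b^2 + 36·b + 36.
Then b = -2 is a root, giving the factor (b + 2) and quotient b^2 + 9·b + 18.
The remaining quadratic factors as (b + 3)(b + 6).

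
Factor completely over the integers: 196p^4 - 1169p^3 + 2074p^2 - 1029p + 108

Testing divisors of the constant over divisors of the leading coefficient, p = 9/4 is a root, so (4p - 9) is a factor; dividing leaves 49p^3 - 182p^2 + 109p - 12.
Continuing, p = 3 is a root, giving the factor (p - 3) and quotient 49p^2 - 35p + 4.
The remaining quadratic factors as (7p - 1)(7p - 4).

(4p - 9)(7p - 1)(7p - 4)(p - 3)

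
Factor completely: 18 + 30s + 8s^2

Pull out the common factor 2, then factor the remaining trinomial.

2(4s + 3)(s + 3)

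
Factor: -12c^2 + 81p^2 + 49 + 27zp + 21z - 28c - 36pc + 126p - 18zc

Group: 9p(3z + 9p + 2c + 7) + (-6c + 7)(3z + 9p + 2c + 7); both groups contain (3z + 9p + 2c + 7).

(9p - 6c + 7)(3z + 9p + 2c + 7)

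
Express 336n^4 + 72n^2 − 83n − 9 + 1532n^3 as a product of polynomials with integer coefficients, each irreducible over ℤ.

Testing divisors of the constant over divisors of the leading coefficient, n = −1/7 is a root, giving the factor (7n + 1) and quotient 48n^3 + 212n^2 − 20n − 9.
Next, n = −1/6 is a root, so (6n + 1) is a factor; dividing leaves 8n^2 + 34n − 9.
The remaining quadratic factors as (2n + 9)(4n − 1).

(2n + 9)(4n − 1)(6n + 1)(7n + 1)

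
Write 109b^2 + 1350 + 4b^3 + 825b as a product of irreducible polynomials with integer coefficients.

Testing divisors of the constant over divisors of the leading coefficient, b = -15 is a root, so (b + 15) divides it; the quotient is 4b^2 + 49b + 90.
The remaining quadratic factors as (4b + 9)(b + 10).

(4b + 9)(b + 10)(b + 15)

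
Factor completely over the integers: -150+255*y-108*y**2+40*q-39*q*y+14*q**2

Group: 7*q*(2*q-9*y+10) + (12*y-15)*(2*q-9*y+10); both groups contain (2*q-9*y+10).

(2*q-9*y+10)*(7*q+12*y-15)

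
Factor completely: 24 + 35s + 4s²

Need a pair with product 4·24 = 96 and sum 35: that's 32 and 3.
Split the middle term: 4s² + 32s + 3s + 24 = 4s(s + 8) + 3(s + 8).

(4s + 3)(s + 8)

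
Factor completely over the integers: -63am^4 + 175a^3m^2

7am^2(5a + 3m)(5a - 3m)

Every term has a factor of 7am^2. Then 25a^2 - 9m^2 = (5a)² − (3m)².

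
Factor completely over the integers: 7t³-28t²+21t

Pull out the common factor 7t, then factor the remaining trinomial.

7t(t-1)(t-3)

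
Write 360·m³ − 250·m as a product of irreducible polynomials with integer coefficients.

10·m·(6·m + 5)·(6·m − 5)

Pull out the common factor 10·m; 36·m² − 25 is a difference of squares.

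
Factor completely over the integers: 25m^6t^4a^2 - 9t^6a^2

a^2t^4(5m^3 + 3t)(5m^3 - 3t)

Factor out t^4a^2 first: what remains is 25m^6 - 9t^2.
Recognize a difference of squares with the parts 5m^3 and 3t.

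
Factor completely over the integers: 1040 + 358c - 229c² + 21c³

(3c - 13)(7c + 10)(c - 8)

By the rational root theorem, c = 8 is a root, so (c - 8) is a factor; dividing leaves 21c² - 61c - 130.
The remaining quadratic factors as (3c - 13)(7c + 10).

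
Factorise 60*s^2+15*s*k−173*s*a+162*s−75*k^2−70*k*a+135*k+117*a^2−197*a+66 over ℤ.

(12*s+15*k−13*a+6)*(5*s−5*k−9*a+11)

Group: 5*s*(12*s+15*k−13*a+6) + (−5*k−9*a+11)*(12*s+15*k−13*a+6); both groups contain (12*s+15*k−13*a+6).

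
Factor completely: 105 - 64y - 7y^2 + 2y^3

(2y - 3)(y + 5)(y - 7)

By the rational root theorem, y = -5 is a root, giving the factor (y + 5) and quotient 2y^2 - 17y + 21.
The remaining quadratic factors as (y - 7)(2y - 3).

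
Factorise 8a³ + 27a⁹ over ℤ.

a³(3a² + 2)(9a⁴ − 6a² + 4)

Pull out the common factor a³, leaving 27a⁶ + 8.
Recognize a sum of cubes with the parts 2 and 3a².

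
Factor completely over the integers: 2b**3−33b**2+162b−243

Trying the rational-root candidates, b = 9 is a root, so (b−9) divides it; the quotient is 2b**2−15b+27.
The remaining quadratic factors as (b−3)(2b−9).

(2b−9)(b−3)(b−9)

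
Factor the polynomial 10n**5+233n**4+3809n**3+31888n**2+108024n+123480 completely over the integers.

Testing divisors of the constant over divisors of the leading coefficient, n = −3 is a root, so (n+3) divides it; the quotient is 10n**4+203n**3+3200n**2+22288n+41160.
Continuing, n = −14/5 is a root, so (5n+14) divides it; the quotient is 2n**3+35n**2+542n+2940.
Continuing, n = −15/2 is a root, so (2n+15) divides it; the quotient is n**2+10n+196.
The quadratic n**2+10n+196 has discriminant −684 < 0 and is irreducible over ℤ.

(2n+15)(5n+14)(n+3)(n**2+10n+196)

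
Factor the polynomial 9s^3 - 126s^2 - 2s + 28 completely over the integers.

(s - 14)(9s^2 - 2)

Group as (9s^3 - 2s) + (-126s^2 + 28) = s(9s^2 - 2) - 14(9s^2 - 2).
Both groups share the factor (9s^2 - 2).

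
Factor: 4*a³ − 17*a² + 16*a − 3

By the rational root theorem, a = 3 is a root, so (a − 3) is a factor; dividing leaves 4*a² − 5*a + 1.
The remaining quadratic factors as (4*a − 1)(a − 1).

(4*a − 1)*(a − 1)*(a − 3)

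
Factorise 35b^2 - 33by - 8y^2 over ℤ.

(5b + y)(7b - 8y)

Group: 5b(7b - 8y) + y(7b - 8y); both groups contain (7b - 8y).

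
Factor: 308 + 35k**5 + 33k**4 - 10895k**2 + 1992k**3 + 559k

By the rational root theorem, k = 4 is a root, so (k - 4) is a factor; dividing leaves 35k**4 + 173k**3 + 2684k**2 - 159k - 77.
Next, k = -1/7 is a root, so (7k + 1) is a factor; dividing leaves 5k**3 + 24k**2 + 380k - 77.
Next, k = 1/5 is a root, so (5k - 1) is a factor; dividing leaves k**2 + 5k + 77.
The quadratic k**2 + 5k + 77 has discriminant -283 < 0 and is irreducible over ℤ.

(5k - 1)(7k + 1)(k - 4)(k**2 + 5k + 77)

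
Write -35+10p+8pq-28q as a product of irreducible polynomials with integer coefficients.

(2p-7)(4q+5)

Group as (8pq+10p) + (-28q-35) = 2p(4q+5) - 7(4q+5).
Both groups share the factor (4q+5).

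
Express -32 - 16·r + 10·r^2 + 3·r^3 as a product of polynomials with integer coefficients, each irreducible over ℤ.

(3·r + 4)·(r + 4)·(r - 2)

Testing divisors of the constant over divisors of the leading coefficient, r = 2 is a root, so (r - 2) is a factor; dividing leaves 3·r^2 + 16·r + 16.
The remaining quadratic factors as (3·r + 4)(r + 4).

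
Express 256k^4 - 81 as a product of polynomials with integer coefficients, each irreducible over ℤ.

Difference of squares twice: with A = 4k and B = 3, A⁴ − B⁴ = (A² − B²)(A² + B²), and A² − B² factors again.

(4k + 3)(4k - 3)(16k^2 + 9)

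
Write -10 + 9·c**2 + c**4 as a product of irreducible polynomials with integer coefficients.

(c + 1)·(c - 1)·(c**2 + 10)

Substitute u = c**2 to get a quadratic in u, then factor.
c**2 + 10 is irreducible over ℤ (always positive, so no real roots).
c**2 - 1 is a difference of squares.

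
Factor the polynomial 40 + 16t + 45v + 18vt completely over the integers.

Group as (18vt + 45v) + (16t + 40) = 9v(2t + 5) + 8(2t + 5).
Both groups share the factor (2t + 5).

(2t + 5)(9v + 8)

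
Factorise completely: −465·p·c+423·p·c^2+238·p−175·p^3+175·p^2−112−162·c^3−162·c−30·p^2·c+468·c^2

Group: 5·p·(−35·p^2+57·p·c−21·p−18·c^2+36·c+14) + (9·c−8)·(−35·p^2+57·p·c−21·p−18·c^2+36·c+14); both groups contain (−35·p^2+57·p·c−21·p−18·c^2+36·c+14), so (5·p+9·c−8) is a factor with cofactor −35·p^2+57·p·c−21·p−18·c^2+36·c+14.
The cofactor groups again: −35·p^2+57·p·c−21·p−18·c^2+36·c+14 = −5·p·(7·p−3·c+7) + (6·c+2)·(7·p−3·c+7); both groups contain (7·p−3·c+7), giving −(5·p−6·c−2)·(7·p−3·c+7).

−(7·p−3·c+7)·(5·p−6·c−2)·(5·p+9·c−8)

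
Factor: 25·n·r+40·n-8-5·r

Group as (25·n·r+40·n) + (-5·r-8) = 5·n·(5·r+8) - (5·r+8).
Both groups share the factor (5·r+8).

(5·n-1)·(5·r+8)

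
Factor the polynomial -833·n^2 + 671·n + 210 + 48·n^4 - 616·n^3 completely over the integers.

By the rational root theorem, n = 3/4 is a root, so (4·n - 3) divides it; the quotient is 12·n^3 - 145·n^2 - 317·n - 70.
Continuing, n = -5/3 is a root, giving the factor (3·n + 5) and quotient 4·n^2 - 55·n - 14.
The remaining quadratic factors as (4·n + 1)(n - 14).

(3·n + 5)·(4·n + 1)·(4·n - 3)·(n - 14)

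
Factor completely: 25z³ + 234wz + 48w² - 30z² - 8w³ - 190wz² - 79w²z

Group: w(-8w² - 39wz + 48w + 5z² - 6z) + 5z(-8w² - 39wz + 48w + 5z² - 6z); both groups contain (-8w² - 39wz + 48w + 5z² - 6z), so (w + 5z) is a factor with cofactor -8w² - 39wz + 48w + 5z² - 6z.
The cofactor groups again: -8w² - 39wz + 48w + 5z² - 6z = -w(8w - z) + (-5z + 6)(8w - z); both groups contain (8w - z), giving -(w + 5z - 6)(8w - z).

-(8w - z)(w + 5z)(w + 5z - 6)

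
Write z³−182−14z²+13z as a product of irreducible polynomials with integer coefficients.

Group as (z³+13z) + (−14z²−182) = z(z²+13) − 14(z²+13).
Both groups share the factor (z²+13).

(z−14)(z²+13)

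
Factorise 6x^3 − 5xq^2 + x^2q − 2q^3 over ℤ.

Group: 3x(2x^2 − xq − q^2) + 2q(2x^2 − xq − q^2); both groups contain (2x^2 − xq − q^2), so (3x + 2q) is a factor with cofactor 2x^2 − xq − q^2.
The cofactor groups again: 2x^2 − xq − q^2 = 2x(x − q) + q(x − q); both groups contain (x − q), giving (2x + q)(x − q).

(x − q)(3x + 2q)(2x + q)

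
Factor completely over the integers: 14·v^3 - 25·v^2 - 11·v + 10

Testing divisors of the constant over divisors of the leading coefficient, v = -5/7 is a root, so (7·v + 5) divides it; the quotient is 2·v^2 - 5·v + 2.
The remaining quadratic factors as (v - 2)(2·v - 1).

(2·v - 1)·(7·v + 5)·(v - 2)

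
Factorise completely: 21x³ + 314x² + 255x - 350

Trying the rational-root candidates, x = -14 is a root, so (x + 14) divides it; the quotient is 21x² + 20x - 25.
The remaining quadratic factors as (7x - 5)(3x + 5).

(3x + 5)(7x - 5)(x + 14)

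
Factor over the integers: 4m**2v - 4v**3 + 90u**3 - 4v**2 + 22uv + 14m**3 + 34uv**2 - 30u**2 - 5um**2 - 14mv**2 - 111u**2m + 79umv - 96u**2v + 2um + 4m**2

(5u - 2m - 2v)(6u - 7m - 2v - 2)(3u + m - v)

Group: 6u(15u**2 - um - 11uv - 2m**2 + 2v**2) + (-7m - 2v - 2)(15u**2 - um - 11uv - 2m**2 + 2v**2); both groups contain (15u**2 - um - 11uv - 2m**2 + 2v**2), so (6u - 7m - 2v - 2) is a factor with cofactor 15u**2 - um - 11uv - 2m**2 + 2v**2.
The cofactor groups again: 15u**2 - um - 11uv - 2m**2 + 2v**2 = 3u(5u - 2m - 2v) + (m - v)(5u - 2m - 2v); both groups contain (5u - 2m - 2v), giving (3u + m - v)(5u - 2m - 2v).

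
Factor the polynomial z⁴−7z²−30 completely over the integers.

(z²+3)(z²−10)

Substitute u = z² to get a quadratic in u, then factor.
z²−10 is irreducible over ℤ (10 is not a perfect square).
z²+3 is irreducible over ℤ (always positive, so no real roots).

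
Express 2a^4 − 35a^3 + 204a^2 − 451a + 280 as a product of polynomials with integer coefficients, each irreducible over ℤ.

Trying the rational-root candidates, a = 5 is a root, so (a − 5) is a factor; dividing leaves 2a^3 − 25a^2 + 79a − 56.
Continuing, a = 8 is a root, so (a − 8) divides it; the quotient is 2a^2 − 9a + 7.
The remaining quadratic factors as (a − 1)(2a − 7).

(2a − 7)(a − 1)(a − 5)(a − 8)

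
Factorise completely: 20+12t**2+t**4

Substitute u = t**2 to get a quadratic in u, then factor.
t**2+2 is irreducible over ℤ (always positive, so no real roots).
t**2+10 is irreducible over ℤ (always positive, so no real roots).

(t**2+10)(t**2+2)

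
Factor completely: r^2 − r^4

Factor out r^2 first: what remains is −r^2 + 1.
Recognize a difference of squares with the parts 1 and r.

−r^2*(r + 1)*(r − 1)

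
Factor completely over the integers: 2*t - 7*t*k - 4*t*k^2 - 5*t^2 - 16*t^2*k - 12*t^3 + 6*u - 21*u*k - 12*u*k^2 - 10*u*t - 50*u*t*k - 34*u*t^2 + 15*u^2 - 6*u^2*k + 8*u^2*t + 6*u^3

Group: 3*u*(2*u^2 + 2*u*t - 2*u*k + 5*u - 12*t^2 - 16*t*k - 5*t - 4*k^2 - 7*k + 2) + t*(2*u^2 + 2*u*t - 2*u*k + 5*u - 12*t^2 - 16*t*k - 5*t - 4*k^2 - 7*k + 2); both groups contain (2*u^2 + 2*u*t - 2*u*k + 5*u - 12*t^2 - 16*t*k - 5*t - 4*k^2 - 7*k + 2), so (3*u + t) is a factor with cofactor 2*u^2 + 2*u*t - 2*u*k + 5*u - 12*t^2 - 16*t*k - 5*t - 4*k^2 - 7*k + 2.
The cofactor groups again: 2*u^2 + 2*u*t - 2*u*k + 5*u - 12*t^2 - 16*t*k - 5*t - 4*k^2 - 7*k + 2 = u*(2*u - 4*t - 4*k + 1) + (3*t + k + 2)*(2*u - 4*t - 4*k + 1); both groups contain (2*u - 4*t - 4*k + 1), giving (u + 3*t + k + 2)*(2*u - 4*t - 4*k + 1).

(2*u - 4*t - 4*k + 1)*(u + 3*t + k + 2)*(3*u + t)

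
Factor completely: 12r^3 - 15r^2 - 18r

3r(4r + 3)(r - 2)

Pull out the common factor 3r, then factor the remaining trinomial.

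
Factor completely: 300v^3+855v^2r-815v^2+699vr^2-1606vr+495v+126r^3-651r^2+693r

Group: 5v(60v^2+99vr-55v+21r^2-77r) + (6r-9)(60v^2+99vr-55v+21r^2-77r); both groups contain (60v^2+99vr-55v+21r^2-77r), so (5v+6r-9) is a factor with cofactor 60v^2+99vr-55v+21r^2-77r.
The cofactor groups again: 60v^2+99vr-55v+21r^2-77r = 5v(12v+3r-11) + 7r(12v+3r-11); both groups contain (12v+3r-11), giving (5v+7r)(12v+3r-11).

(12v+3r-11)(5v+6r-9)(5v+7r)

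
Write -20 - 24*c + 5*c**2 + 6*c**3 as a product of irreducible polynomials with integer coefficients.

Group as (6*c**3 - 24*c) + (5*c**2 - 20) = 6*c*(c**2 - 4) + 5*(c**2 - 4).
Both groups share the factor (c**2 - 4).

(6*c + 5)*(c + 2)*(c - 2)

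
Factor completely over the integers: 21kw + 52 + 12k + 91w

(3k + 13)(7w + 4)

Group as (21kw + 12k) + (91w + 52) = 3k(7w + 4) + 13(7w + 4).
Both groups share the factor (7w + 4).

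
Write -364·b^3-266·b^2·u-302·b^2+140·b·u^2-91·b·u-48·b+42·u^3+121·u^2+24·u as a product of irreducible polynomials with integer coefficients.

Group: 2·b·(-182·b^2-224·b·u-151·b-42·u^2-121·u-24) - u·(-182·b^2-224·b·u-151·b-42·u^2-121·u-24); both groups contain (-182·b^2-224·b·u-151·b-42·u^2-121·u-24), so (2·b-u) is a factor with cofactor -182·b^2-224·b·u-151·b-42·u^2-121·u-24.
The cofactor groups again: -182·b^2-224·b·u-151·b-42·u^2-121·u-24 = -14·b·(13·b+3·u+8) + (-14·u-3)·(13·b+3·u+8); both groups contain (13·b+3·u+8), giving -(14·b+14·u+3)·(13·b+3·u+8).

-(13·b+3·u+8)·(14·b+14·u+3)·(2·b-u)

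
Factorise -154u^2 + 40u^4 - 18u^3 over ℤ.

Pull out the common factor 2u^2, then factor the remaining trinomial.

2u^2(4u + 7)(5u - 11)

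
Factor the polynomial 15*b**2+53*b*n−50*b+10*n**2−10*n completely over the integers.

(3*b+10*n−10)*(5*b+n)

Group: 5*b*(3*b+10*n−10) + n*(3*b+10*n−10); both groups contain (3*b+10*n−10).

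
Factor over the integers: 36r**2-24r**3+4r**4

Factor out 4r**2 first: what remains is r**2-6r+9.
Recognize a perfect-square trinomial with the parts 3 and r.

4r**2(r-3)**2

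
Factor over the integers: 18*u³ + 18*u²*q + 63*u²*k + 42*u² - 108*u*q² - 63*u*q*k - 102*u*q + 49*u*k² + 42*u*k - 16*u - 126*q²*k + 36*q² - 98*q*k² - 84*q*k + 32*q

Group: 6*u*(3*u² + 3*u*q + 7*u*k + 8*u - 18*q² - 14*q*k - 16*q) + (7*k - 2)*(3*u² + 3*u*q + 7*u*k + 8*u - 18*q² - 14*q*k - 16*q); both groups contain (3*u² + 3*u*q + 7*u*k + 8*u - 18*q² - 14*q*k - 16*q), so (6*u + 7*k - 2) is a factor with cofactor 3*u² + 3*u*q + 7*u*k + 8*u - 18*q² - 14*q*k - 16*q.
The cofactor groups again: 3*u² + 3*u*q + 7*u*k + 8*u - 18*q² - 14*q*k - 16*q = 3*u*(u - 2*q) + (9*q + 7*k + 8)*(u - 2*q); both groups contain (u - 2*q), giving (3*u + 9*q + 7*k + 8)*(u - 2*q).

(u - 2*q)*(6*u + 7*k - 2)*(3*u + 9*q + 7*k + 8)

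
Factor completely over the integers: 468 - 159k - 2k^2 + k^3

(k + 13)(k - 12)(k - 3)

Among the possible rational roots, k = -13 is a root, so (k + 13) divides it; the quotient is k^2 - 15k + 36.
The remaining quadratic factors as (k - 12)(k - 3).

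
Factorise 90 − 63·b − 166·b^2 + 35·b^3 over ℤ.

(5·b − 3)·(7·b + 6)·(b − 5)

Testing divisors of the constant over divisors of the leading coefficient, b = 5 is a root, giving the factor (b − 5) and quotient 35·b^2 + 9·b − 18.
The remaining quadratic factors as (5·b − 3)(7·b + 6).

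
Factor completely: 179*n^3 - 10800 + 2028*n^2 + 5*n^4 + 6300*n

(5*n - 6)*(n + 10)*(n + 12)*(n + 15)

Testing divisors of the constant over divisors of the leading coefficient, n = -12 is a root, so (n + 12) is a factor; dividing leaves 5*n^3 + 119*n^2 + 600*n - 900.
Continuing, n = -10 is a root, so (n + 10) divides it; the quotient is 5*n^2 + 69*n - 90.
The remaining quadratic factors as (n + 15)(5*n - 6).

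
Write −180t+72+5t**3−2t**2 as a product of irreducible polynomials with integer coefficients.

Among the possible rational roots, t = 6 is a root, so (t−6) divides it; the quotient is 5t**2+28t−12.
The remaining quadratic factors as (5t−2)(t+6).

(5t−2)(t+6)(t−6)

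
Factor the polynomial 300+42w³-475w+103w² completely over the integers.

(6w-5)(7w-12)(w+5)

Trying the rational-root candidates, w = -5 is a root, so (w+5) is a factor; dividing leaves 42w²-107w+60.
The remaining quadratic factors as (6w-5)(7w-12).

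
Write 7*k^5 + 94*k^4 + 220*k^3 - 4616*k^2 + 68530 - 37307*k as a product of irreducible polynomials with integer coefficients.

(7*k - 11)*(k + 10)*(k - 7)*(k^2 + 12*k + 89)

Among the possible rational roots, k = 11/7 is a root, giving the factor (7*k - 11) and quotient k^4 + 15*k^3 + 55*k^2 - 573*k - 6230.
Next, k = 7 is a root, so (k - 7) is a factor; dividing leaves k^3 + 22*k^2 + 209*k + 890.
Next, k = -10 is a root, so (k + 10) divides it; the quotient is k^2 + 12*k + 89.
The quadratic k^2 + 12*k + 89 has discriminant -212 < 0 and is irreducible over ℤ.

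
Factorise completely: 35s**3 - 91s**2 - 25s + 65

Group as (35s**3 - 25s) + (-91s**2 + 65) = 5s(7s**2 - 5) - 13(7s**2 - 5).
Both groups share the factor (7s**2 - 5).

(5s - 13)(7s**2 - 5)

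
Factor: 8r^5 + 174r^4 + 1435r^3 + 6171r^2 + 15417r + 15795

(2r + 13)(4r + 9)(r + 9)(r^2 + 4r + 15)

Among the possible rational roots, r = −9 is a root, giving the factor (r + 9) and quotient 8r^4 + 102r^3 + 517r^2 + 1518r + 1755.
Continuing, r = −9/4 is a root, so (4r + 9) divides it; the quotient is 2r^3 + 21r^2 + 82r + 195.
Then r = −13/2 is a root, so (2r + 13) is a factor; dividing leaves r^2 + 4r + 15.
The quadratic r^2 + 4r + 15 has discriminant −44 < 0 and is irreducible over ℤ.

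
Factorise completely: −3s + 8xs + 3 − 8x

(8x − 3)(s − 1)

Group as (8xs − 8x) + (−3s + 3) = 8x(s − 1) − 3(s − 1).
Both groups share the factor (s − 1).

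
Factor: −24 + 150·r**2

6·(5·r + 2)·(5·r − 2)

Pull out the common factor 6; 25·r**2 − 4 is a difference of squares.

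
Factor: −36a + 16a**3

Every term has a factor of 4a. Then 4a**2 − 9 = (2a)² − (3)².

4a(2a + 3)(2a − 3)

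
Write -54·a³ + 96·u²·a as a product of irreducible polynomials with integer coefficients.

6·a·(4·u - 3·a)·(4·u + 3·a)

Pull out the common factor 6·a; 16·u² - 9·a² is a difference of squares.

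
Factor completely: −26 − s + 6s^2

(6s − 13)(s + 2)

Need a pair with product 6·(−26) = −156 and sum −1: that's 12 and −13.
Split the middle term: 6s^2 + 12s − 13s − 26 = 6s(s + 2) − 13(s + 2).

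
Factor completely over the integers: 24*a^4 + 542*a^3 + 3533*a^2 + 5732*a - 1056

Trying the rational-root candidates, a = -11/4 is a root, so (4*a + 11) is a factor; dividing leaves 6*a^3 + 119*a^2 + 556*a - 96.
Continuing, a = -8 is a root, giving the factor (a + 8) and quotient 6*a^2 + 71*a - 12.
The remaining quadratic factors as (a + 12)(6*a - 1).

(4*a + 11)*(6*a - 1)*(a + 12)*(a + 8)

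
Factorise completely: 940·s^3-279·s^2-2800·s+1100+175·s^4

Trying the rational-root candidates, s = 2/5 is a root, so (5·s-2) divides it; the quotient is 35·s^3+202·s^2+25·s-550.
Then s = -11/5 is a root, so (5·s+11) divides it; the quotient is 7·s^2+25·s-50.
The remaining quadratic factors as (s+5)(7·s-10).

(5·s+11)·(5·s-2)·(7·s-10)·(s+5)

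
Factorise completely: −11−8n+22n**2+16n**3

(8n+11)(2n**2−1)

Group as (16n**3−8n) + (22n**2−11) = 8n(2n**2−1) + 11(2n**2−1).
Both groups share the factor (2n**2−1).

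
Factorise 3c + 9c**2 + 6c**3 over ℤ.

Pull out the common factor 3c, then factor the remaining trinomial.

3c(2c + 1)(c + 1)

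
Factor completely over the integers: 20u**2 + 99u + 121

(4u + 11)(5u + 11)

Need a pair with product 20·121 = 2420 and sum 99: that's 55 and 44.
Split the middle term: 20u**2 + 55u + 44u + 121 = 5u(4u + 11) + 11(4u + 11).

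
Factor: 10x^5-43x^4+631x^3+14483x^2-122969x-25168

(2x-13)(5x+1)(x+11)(x^2-9x+176)

Among the possible rational roots, x = -11 is a root, so (x+11) is a factor; dividing leaves 10x^4-153x^3+2314x^2-10971x-2288.
Continuing, x = -1/5 is a root, giving the factor (5x+1) and quotient 2x^3-31x^2+469x-2288.
Next, x = 13/2 is a root, so (2x-13) divides it; the quotient is x^2-9x+176.
The quadratic x^2-9x+176 has discriminant -623 < 0 and is irreducible over ℤ.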